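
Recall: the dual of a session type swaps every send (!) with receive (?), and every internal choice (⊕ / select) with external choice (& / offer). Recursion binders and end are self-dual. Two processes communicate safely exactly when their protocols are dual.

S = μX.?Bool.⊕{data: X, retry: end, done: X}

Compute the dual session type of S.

μX = μX  (binder kept)
  ?Bool = !Bool
    ⊕{data,retry,done} = &{data,retry,done}  (internal→external)
      case data:
        X ↦ X
      case retry:
        end ↦ end
      case done:
        X ↦ X

μX.!Bool.&{data: X, retry: end, done: X}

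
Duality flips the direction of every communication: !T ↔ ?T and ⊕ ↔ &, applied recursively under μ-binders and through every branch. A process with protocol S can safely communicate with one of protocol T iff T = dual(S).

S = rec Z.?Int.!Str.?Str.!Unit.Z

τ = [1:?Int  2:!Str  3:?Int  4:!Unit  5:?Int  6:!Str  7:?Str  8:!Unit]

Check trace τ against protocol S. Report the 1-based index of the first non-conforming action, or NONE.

[1] ?Int  match  residual = !Str.?Str.!Unit.rec Z.…
[2] !Str  match  residual = ?Str.!Unit.rec Z.…
[3] got ?Int, protocol expects ?Str  ✗

3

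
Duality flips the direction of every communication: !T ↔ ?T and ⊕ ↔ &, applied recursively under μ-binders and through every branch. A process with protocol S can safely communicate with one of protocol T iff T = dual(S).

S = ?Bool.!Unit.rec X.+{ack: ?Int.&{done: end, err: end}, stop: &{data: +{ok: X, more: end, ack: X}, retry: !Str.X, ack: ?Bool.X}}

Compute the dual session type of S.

!Bool.?Unit.rec X.&{ack: !Int.+{done: end, err: end}, stop: +{data: &{ok: X, more: end, ack: X}, retry: ?Str.X, ack: !Bool.X}}

?Bool ↦ !Bool
  !Unit ↦ ?Unit
    rec X ↦ rec X  (μ self-dual)
      +{ack,stop} ↦ &{ack,stop}  (⊕→&)
        case ack:
          ?Int ↦ !Int
            &{done,err} ↦ +{done,err}  (&→⊕)
              case done:
                end ↦ end
              case err:
                end ↦ end
        case stop:
          &{data,retry,ack} ↦ +{data,retry,ack}  (&→⊕)
            case data:
              +{ok,more,ack} ↦ &{ok,more,ack}  (⊕→&)
                case ok:
                  X ↦ X
                case more:
                  end ↦ end
                case ack:
                  X ↦ X
            case retry:
              !Str ↦ ?Str
                X ↦ X
            case ack:
              ?Bool ↦ !Bool
                X ↦ X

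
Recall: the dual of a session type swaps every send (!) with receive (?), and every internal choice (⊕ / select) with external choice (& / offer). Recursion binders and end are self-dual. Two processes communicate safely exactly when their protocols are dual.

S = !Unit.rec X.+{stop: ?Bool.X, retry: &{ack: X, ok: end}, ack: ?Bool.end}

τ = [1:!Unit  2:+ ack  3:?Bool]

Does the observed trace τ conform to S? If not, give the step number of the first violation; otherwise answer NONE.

@1 !Unit  ok  state: rec X.…
@2 + ack  ok  state: ?Bool.end
@3 ?Bool  ok  state: end
all 3 steps conform

NONE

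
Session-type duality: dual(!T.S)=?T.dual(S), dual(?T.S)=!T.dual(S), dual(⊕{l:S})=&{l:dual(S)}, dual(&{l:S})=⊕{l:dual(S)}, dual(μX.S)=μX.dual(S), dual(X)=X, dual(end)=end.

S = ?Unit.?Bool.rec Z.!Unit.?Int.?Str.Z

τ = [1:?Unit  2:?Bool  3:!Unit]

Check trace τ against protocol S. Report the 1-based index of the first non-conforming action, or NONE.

step 1: ?Unit  ✓  state: ?Bool.rec Z.…
step 2: ?Bool  ✓  state: rec Z.…
step 3: !Unit  ✓  state: ?Int.?Str.rec Z.…
τ conforms to S (length 3)

NONE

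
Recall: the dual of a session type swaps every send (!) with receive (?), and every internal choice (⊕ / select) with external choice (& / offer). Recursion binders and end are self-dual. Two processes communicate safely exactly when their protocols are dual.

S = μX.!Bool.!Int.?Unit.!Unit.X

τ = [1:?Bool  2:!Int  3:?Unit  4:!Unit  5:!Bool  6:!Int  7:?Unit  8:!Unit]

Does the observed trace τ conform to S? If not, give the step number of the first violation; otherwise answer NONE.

@1 got ?Bool, protocol expects !Bool  ✗

1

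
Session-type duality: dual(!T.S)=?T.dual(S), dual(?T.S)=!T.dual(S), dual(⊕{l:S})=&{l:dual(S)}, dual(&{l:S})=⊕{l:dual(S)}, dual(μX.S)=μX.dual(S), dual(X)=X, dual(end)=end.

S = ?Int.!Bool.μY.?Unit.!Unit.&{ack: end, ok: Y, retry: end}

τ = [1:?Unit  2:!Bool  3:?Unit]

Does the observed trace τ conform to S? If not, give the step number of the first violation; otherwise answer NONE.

@1 got ?Unit, protocol expects ?Int  ✗

1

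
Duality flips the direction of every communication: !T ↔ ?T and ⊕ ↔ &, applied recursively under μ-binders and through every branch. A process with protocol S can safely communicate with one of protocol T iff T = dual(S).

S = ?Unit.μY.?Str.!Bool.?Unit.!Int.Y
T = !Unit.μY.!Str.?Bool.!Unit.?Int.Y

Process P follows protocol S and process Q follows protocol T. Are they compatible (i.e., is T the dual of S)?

?Unit vs !Unit  ✓
  μY vs μY  ✓ (rec unchanged)
    ?Str vs !Str  ✓
      !Bool vs ?Bool  ✓
        ?Unit vs !Unit  ✓
          !Int vs ?Int  ✓
            Y vs Y  ✓

YES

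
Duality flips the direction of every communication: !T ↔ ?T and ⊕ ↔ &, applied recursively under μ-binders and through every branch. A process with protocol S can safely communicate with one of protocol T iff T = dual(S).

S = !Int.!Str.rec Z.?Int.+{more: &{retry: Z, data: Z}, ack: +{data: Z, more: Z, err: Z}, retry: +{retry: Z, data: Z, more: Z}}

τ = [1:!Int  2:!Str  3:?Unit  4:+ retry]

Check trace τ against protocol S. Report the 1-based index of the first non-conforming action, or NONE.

3

[1] !Int  match  residual = !Str.rec Z.…
[2] !Str  match  residual = rec Z.…
[3] got ?Unit, protocol expects ?Int  ✗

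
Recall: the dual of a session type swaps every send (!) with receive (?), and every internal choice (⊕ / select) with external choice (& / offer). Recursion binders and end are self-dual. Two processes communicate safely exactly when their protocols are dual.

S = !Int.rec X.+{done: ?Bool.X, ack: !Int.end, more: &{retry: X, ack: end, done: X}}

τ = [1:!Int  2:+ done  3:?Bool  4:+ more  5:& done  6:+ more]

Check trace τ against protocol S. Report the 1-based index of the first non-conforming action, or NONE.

NONE

@1 !Int  match  now at rec X.…
@2 + done  match  now at ?Bool.rec X.…
@3 ?Bool  match  now at rec X.…
@4 + more  match  now at &{retry: rec X.…, ack: end, done: rec X.…}
@5 & done  match  now at rec X.…
@6 + more  match  now at &{retry: rec X.…, ack: end, done: rec X.…}
trace exhausted — no violation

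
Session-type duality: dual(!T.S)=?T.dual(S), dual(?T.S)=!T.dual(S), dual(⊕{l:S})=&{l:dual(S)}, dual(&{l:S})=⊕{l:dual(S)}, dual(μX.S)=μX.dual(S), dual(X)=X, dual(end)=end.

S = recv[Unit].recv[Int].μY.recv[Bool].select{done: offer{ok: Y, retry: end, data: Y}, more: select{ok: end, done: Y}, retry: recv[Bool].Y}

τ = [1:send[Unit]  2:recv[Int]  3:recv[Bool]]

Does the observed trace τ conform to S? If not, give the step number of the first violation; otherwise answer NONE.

step 1: got send[Unit], protocol expects recv[Unit]  ✗

1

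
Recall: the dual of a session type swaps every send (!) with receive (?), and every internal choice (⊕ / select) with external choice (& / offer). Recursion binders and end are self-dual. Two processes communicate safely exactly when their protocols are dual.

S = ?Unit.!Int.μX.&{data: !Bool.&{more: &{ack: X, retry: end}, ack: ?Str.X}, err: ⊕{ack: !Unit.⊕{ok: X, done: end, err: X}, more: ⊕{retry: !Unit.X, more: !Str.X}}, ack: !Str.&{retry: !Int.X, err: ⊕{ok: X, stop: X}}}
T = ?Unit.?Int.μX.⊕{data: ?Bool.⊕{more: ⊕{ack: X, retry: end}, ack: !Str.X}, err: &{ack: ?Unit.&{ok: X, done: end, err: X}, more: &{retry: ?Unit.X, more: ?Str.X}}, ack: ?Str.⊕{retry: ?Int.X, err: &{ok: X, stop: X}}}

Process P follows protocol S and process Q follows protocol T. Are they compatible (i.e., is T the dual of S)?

?Unit vs ?Unit  ✗ same direction on both sides — not dual

NO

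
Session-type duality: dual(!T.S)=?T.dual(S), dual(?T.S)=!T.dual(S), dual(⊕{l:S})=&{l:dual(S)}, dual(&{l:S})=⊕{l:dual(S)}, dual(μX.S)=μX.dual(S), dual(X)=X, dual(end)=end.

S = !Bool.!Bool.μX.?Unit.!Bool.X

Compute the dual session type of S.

?Bool.?Bool.μX.!Unit.?Bool.X

!Bool ↦ ?Bool
  !Bool ↦ ?Bool
    μX ↦ μX  (μ self-dual)
      ?Unit ↦ !Unit
        !Bool ↦ ?Bool
          X self-dual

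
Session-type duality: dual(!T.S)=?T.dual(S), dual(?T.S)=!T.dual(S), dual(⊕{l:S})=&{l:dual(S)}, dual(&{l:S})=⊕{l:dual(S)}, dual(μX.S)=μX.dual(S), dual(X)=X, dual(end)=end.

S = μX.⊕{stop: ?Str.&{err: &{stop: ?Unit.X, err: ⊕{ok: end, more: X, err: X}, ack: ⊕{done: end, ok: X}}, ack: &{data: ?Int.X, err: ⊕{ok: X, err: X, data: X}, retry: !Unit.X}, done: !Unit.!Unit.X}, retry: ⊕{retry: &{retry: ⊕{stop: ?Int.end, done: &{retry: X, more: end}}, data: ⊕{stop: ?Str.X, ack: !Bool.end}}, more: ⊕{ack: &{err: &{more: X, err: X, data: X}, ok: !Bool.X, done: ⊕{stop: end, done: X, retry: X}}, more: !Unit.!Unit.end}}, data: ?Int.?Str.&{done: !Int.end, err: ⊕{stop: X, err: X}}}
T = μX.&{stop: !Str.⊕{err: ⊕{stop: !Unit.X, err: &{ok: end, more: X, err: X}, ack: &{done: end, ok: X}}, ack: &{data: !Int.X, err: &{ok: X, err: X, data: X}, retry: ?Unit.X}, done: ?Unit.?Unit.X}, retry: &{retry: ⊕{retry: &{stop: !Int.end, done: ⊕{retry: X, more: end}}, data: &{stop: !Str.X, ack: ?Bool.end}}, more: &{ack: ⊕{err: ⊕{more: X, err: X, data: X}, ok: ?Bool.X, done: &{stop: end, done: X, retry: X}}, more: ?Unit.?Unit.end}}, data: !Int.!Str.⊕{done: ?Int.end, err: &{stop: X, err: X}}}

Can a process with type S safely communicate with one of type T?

NO

μX vs μX  ok (binder kept)
  ⊕{stop,retry,data} vs &{stop,retry,data}  ok label sets agree
    • stop:
      ?Str vs !Str  ok
        &{err,ack,done} vs ⊕{err,ack,done}  ok label sets agree
          • err:
            &{stop,err,ack} vs ⊕{stop,err,ack}  ok label sets agree
              • stop:
                ?Unit vs !Unit  ok
                  X vs X  ok
              • err:
                ⊕{ok,more,err} vs &{ok,more,err}  ok label sets agree
                  • ok:
                    end vs end  ok
                  • more:
                    X vs X  ok
                  • err:
                    X vs X  ok
              • ack:
                ⊕{done,ok} vs &{done,ok}  ok label sets agree
                  • done:
                    end vs end  ok
                  • ok:
                    X vs X  ok
          • ack:
            &{data,err,retry} vs &{data,err,retry}  ✗ choice polarity not flipped — not dual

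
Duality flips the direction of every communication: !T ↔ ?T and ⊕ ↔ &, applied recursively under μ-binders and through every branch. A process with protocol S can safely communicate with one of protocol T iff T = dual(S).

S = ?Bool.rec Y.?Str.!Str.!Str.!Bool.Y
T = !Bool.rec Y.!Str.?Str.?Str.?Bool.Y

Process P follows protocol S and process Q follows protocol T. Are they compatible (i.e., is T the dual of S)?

?Bool | !Bool  ok
  rec Y | rec Y  ok (μ self-dual)
    ?Str | !Str  ok
      !Str | ?Str  ok
        !Str | ?Str  ok
          !Bool | ?Bool  ok
            Y | Y  ok

YES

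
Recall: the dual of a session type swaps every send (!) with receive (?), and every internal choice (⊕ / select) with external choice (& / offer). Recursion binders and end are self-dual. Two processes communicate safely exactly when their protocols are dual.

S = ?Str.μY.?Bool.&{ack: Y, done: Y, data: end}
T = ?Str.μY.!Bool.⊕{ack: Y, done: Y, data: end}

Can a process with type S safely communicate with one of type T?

NO

?Str vs ?Str  ✗ same direction on both sides — not dual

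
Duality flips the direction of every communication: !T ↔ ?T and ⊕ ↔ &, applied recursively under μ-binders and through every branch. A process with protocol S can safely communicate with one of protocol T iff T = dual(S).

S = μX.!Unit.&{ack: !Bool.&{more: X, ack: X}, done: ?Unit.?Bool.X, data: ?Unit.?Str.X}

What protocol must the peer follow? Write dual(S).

μX.?Unit.⊕{ack: ?Bool.⊕{more: X, ack: X}, done: !Unit.!Bool.X, data: !Unit.!Str.X}

μX = μX  (μ self-dual)
  !Unit = ?Unit
    &{ack,done,data} = ⊕{ack,done,data}  (external→internal)
      case ack:
        !Bool = ?Bool
          &{more,ack} = ⊕{more,ack}  (external→internal)
            case more:
              X ↦ X
            case ack:
              X ↦ X
      case done:
        ?Unit = !Unit
          ?Bool = !Bool
            X ↦ X
      case data:
        ?Unit = !Unit
          ?Str = !Str
            X ↦ X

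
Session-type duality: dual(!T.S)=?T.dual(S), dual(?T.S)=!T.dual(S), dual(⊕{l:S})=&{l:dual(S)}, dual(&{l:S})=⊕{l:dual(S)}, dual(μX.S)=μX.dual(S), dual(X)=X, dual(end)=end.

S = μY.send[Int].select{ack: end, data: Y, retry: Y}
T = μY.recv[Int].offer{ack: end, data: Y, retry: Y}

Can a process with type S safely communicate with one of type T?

YES

μY | μY  match (μ self-dual)
  send[Int] | recv[Int]  match
    select{ack,data,retry} | offer{ack,data,retry}  match label sets agree
      • ack:
        end | end  match
      • data:
        Y | Y  match
      • retry:
        Y | Y  match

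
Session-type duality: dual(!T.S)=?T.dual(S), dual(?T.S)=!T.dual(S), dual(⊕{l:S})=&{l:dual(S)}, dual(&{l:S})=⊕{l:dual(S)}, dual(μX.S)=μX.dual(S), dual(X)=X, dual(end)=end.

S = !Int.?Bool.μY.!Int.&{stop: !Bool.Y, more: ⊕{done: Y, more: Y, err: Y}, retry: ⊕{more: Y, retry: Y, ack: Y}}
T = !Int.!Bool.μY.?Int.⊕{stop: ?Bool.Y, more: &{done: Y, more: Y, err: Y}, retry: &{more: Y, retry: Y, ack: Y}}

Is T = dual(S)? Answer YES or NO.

NO

!Int ‖ !Int  ✗ same direction on both sides — not dual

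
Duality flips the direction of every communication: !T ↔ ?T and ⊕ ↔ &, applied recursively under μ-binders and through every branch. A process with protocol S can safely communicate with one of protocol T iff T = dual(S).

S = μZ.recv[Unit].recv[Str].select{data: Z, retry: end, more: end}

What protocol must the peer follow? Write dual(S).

μZ.send[Unit].send[Str].offer{data: Z, retry: end, more: end}

μZ ↦ μZ  (μ self-dual)
  recv[Unit] ↦ send[Unit]
    recv[Str] ↦ send[Str]
      select{data,retry,more} ↦ offer{data,retry,more}  (select→offer)
        case data:
          Z ↦ Z
        case retry:
          end ↦ end
        case more:
          end ↦ end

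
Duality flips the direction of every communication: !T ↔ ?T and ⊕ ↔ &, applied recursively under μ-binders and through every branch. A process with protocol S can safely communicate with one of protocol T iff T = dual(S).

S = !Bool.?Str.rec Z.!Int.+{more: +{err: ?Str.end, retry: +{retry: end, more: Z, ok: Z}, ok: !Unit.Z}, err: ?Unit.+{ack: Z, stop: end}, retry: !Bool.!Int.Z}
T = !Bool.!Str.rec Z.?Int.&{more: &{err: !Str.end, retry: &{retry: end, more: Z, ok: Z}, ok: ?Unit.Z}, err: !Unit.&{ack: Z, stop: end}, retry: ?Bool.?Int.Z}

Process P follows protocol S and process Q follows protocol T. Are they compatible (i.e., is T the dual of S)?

NO

!Bool | !Bool  ✗ same direction on both sides — not dual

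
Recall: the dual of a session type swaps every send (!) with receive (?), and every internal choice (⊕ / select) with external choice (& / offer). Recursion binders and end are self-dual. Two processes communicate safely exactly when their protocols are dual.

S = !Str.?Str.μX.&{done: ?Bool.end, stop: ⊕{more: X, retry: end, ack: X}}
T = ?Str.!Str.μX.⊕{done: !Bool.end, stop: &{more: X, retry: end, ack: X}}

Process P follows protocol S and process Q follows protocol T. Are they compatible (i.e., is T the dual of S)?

YES

!Str ‖ ?Str  ok
  ?Str ‖ !Str  ok
    μX ‖ μX  ok (rec unchanged)
      &{done,stop} ‖ ⊕{done,stop}  ok labels match
        • done:
          ?Bool ‖ !Bool  ok
            end ‖ end  ok
        • stop:
          ⊕{more,retry,ack} ‖ &{more,retry,ack}  ok labels match
            • more:
              X ‖ X  ok
            • retry:
              end ‖ end  ok
            • ack:
              X ‖ X  ok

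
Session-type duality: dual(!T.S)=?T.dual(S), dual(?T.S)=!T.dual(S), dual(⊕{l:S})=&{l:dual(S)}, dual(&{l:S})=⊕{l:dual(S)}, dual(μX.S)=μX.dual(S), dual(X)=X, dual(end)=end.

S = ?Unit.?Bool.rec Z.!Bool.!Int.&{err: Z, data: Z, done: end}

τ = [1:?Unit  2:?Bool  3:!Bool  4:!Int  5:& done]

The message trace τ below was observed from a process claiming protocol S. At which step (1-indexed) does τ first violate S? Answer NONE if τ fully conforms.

[1] ?Unit  ok  now at ?Bool.rec Z.…
[2] ?Bool  ok  now at rec Z.…
[3] !Bool  ok  now at !Int.&{err: rec Z.…, data: rec Z.…, done: end}
[4] !Int  ok  now at &{err: rec Z.…, data: rec Z.…, done: end}
[5] & done  ok  now at end
all 5 steps conform

NONE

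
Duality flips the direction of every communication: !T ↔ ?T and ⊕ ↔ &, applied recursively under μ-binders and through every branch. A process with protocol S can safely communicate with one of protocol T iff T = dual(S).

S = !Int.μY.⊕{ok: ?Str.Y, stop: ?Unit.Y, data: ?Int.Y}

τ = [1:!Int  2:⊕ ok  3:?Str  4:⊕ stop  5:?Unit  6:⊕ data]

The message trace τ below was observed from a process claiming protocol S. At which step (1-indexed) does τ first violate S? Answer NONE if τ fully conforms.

NONE

[1] !Int  ok  cont: μY.…
[2] ⊕ ok  ok  cont: ?Str.μY.…
[3] ?Str  ok  cont: μY.…
[4] ⊕ stop  ok  cont: ?Unit.μY.…
[5] ?Unit  ok  cont: μY.…
[6] ⊕ data  ok  cont: ?Int.μY.…
τ conforms to S (length 6)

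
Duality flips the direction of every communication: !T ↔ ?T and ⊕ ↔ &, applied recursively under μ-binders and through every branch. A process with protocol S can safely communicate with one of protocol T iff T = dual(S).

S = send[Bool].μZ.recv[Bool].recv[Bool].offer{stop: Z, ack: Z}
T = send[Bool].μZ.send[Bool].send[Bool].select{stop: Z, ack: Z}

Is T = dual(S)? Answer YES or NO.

NO

send[Bool] vs send[Bool]  ✗ same direction on both sides — not dual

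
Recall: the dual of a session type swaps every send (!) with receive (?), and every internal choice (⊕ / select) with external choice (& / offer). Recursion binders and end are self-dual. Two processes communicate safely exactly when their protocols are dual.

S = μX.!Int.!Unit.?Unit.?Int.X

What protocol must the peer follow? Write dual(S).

μX.?Int.?Unit.!Unit.!Int.X

μX ↦ μX  (μ self-dual)
  !Int ↦ ?Int
    !Unit ↦ ?Unit
      ?Unit ↦ !Unit
        ?Int ↦ !Int
          X ↦ X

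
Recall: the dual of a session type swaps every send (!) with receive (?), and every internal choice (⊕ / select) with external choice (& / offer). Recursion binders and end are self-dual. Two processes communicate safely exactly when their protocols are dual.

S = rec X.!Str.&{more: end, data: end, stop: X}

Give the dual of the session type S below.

rec X.?Str.+{more: end, data: end, stop: X}

rec X → rec X  (binder kept)
  !Str → ?Str
    &{more,data,stop} → +{more,data,stop}  (&→⊕)
      case more:
        end ↦ end
      case data:
        end ↦ end
      case stop:
        X ↦ X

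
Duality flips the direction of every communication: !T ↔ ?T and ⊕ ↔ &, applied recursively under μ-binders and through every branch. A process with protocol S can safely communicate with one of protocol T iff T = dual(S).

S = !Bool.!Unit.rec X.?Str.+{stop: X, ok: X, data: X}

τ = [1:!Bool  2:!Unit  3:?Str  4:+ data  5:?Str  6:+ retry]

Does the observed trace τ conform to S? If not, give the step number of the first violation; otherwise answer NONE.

6

@1 !Bool  match  state: !Unit.rec X.…
@2 !Unit  match  state: rec X.…
@3 ?Str  match  state: +{stop: rec X.…, ok: rec X.…, data: rec X.…}
@4 + data  match  state: rec X.…
@5 ?Str  match  state: +{stop: rec X.…, ok: rec X.…, data: rec X.…}
@6 got + retry, protocol expects + stop or + ok or + data  ✗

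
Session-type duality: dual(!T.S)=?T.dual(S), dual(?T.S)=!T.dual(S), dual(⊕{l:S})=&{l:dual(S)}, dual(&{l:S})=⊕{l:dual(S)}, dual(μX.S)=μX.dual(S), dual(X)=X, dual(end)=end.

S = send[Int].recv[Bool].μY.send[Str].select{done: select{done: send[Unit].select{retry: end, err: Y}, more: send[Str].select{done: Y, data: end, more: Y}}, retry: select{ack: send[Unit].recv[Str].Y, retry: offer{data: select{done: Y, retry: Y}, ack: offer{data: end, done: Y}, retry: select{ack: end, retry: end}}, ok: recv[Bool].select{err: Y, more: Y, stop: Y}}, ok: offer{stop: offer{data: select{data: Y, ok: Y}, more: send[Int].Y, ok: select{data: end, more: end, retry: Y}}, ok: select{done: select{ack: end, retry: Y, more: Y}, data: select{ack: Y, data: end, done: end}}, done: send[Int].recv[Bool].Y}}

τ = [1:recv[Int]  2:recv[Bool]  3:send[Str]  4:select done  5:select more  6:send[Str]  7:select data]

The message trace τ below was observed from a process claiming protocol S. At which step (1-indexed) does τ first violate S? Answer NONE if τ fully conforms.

1

@1 got recv[Int], protocol expects send[Int]  ✗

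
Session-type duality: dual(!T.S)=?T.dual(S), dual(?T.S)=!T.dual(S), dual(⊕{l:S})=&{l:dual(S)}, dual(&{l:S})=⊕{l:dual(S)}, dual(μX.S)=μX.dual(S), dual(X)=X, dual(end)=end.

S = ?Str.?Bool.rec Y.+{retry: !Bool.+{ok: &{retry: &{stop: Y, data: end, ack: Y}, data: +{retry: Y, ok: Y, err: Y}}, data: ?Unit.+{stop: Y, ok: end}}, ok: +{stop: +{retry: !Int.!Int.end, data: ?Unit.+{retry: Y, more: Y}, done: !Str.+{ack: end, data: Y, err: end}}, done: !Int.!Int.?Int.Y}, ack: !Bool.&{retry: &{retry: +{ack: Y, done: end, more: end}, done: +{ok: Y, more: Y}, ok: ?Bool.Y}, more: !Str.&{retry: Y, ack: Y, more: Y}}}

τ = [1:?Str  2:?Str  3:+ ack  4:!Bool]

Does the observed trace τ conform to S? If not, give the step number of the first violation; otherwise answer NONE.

@1 ?Str  ✓  state: ?Bool.rec Y.…
@2 got ?Str, protocol expects ?Bool  ✗

2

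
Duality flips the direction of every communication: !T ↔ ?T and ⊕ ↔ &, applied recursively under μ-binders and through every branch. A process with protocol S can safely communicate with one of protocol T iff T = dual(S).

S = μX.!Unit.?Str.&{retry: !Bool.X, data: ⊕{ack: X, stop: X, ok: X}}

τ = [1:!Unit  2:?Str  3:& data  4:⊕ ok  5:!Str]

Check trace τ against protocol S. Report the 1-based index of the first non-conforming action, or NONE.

[1] !Unit  ✓  state: ?Str.&{retry: !Bool.μX.…, data: ⊕{ack: μX.…, stop: μX.…, ok: μX.…}}
[2] ?Str  ✓  state: &{retry: !Bool.μX.…, data: ⊕{ack: μX.…, stop: μX.…, ok: μX.…}}
[3] & data  ✓  state: ⊕{ack: μX.…, stop: μX.…, ok: μX.…}
[4] ⊕ ok  ✓  state: μX.…
[5] got !Str, protocol expects !Unit  ✗

5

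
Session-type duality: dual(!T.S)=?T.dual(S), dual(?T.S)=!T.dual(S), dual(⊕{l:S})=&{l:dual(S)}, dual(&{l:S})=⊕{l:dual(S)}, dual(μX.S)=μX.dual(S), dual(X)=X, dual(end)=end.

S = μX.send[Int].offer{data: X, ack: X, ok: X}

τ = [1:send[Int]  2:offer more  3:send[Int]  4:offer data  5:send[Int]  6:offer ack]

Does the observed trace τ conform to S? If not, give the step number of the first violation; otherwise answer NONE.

step 1: send[Int]  ok  state: offer{data: μX.…, ack: μX.…, ok: μX.…}
step 2: got offer more, protocol expects offer data or offer ack or offer ok  ✗

2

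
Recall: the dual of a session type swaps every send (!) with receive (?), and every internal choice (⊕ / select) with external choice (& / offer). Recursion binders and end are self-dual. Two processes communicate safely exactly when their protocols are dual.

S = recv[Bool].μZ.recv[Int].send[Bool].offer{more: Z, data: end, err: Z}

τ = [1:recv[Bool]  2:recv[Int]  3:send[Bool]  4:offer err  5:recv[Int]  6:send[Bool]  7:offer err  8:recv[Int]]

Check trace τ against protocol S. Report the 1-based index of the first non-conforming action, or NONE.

NONE

[1] recv[Bool]  ok  residual = μZ.…
[2] recv[Int]  ok  residual = send[Bool].offer{more: μZ.…, data: end, err: μZ.…}
[3] send[Bool]  ok  residual = offer{more: μZ.…, data: end, err: μZ.…}
[4] offer err  ok  residual = μZ.…
[5] recv[Int]  ok  residual = send[Bool].offer{more: μZ.…, data: end, err: μZ.…}
[6] send[Bool]  ok  residual = offer{more: μZ.…, data: end, err: μZ.…}
[7] offer err  ok  residual = μZ.…
[8] recv[Int]  ok  residual = send[Bool].offer{more: μZ.…, data: end, err: μZ.…}
τ conforms to S (length 8)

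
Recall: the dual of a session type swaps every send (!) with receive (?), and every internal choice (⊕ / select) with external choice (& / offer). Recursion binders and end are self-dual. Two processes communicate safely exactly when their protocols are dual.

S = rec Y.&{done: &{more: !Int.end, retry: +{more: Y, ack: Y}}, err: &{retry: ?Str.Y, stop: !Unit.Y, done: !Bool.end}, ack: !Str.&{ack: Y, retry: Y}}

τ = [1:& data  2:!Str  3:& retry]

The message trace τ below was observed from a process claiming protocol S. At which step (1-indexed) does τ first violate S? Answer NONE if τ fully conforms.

1

step 1: got & data, protocol expects & done or & err or & ack  ✗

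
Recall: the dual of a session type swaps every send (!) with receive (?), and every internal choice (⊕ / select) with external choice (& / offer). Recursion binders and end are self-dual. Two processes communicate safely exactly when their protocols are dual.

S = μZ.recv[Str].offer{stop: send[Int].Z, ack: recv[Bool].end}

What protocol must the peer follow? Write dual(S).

μZ.send[Str].select{stop: recv[Int].Z, ack: send[Bool].end}

μZ = μZ  (μ self-dual)
  recv[Str] = send[Str]
    offer{stop,ack} = select{stop,ack}  (&→⊕)
      [stop]
        send[Int] = recv[Int]
          Z self-dual
      [ack]
        recv[Bool] = send[Bool]
          end self-dual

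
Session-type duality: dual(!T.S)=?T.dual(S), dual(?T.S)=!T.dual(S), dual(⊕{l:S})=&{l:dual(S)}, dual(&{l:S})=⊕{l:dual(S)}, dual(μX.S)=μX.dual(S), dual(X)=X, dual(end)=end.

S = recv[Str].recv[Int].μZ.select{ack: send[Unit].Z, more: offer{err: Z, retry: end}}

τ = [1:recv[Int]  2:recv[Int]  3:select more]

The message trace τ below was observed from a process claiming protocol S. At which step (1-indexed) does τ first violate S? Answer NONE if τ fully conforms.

@1 got recv[Int], protocol expects recv[Str]  ✗

1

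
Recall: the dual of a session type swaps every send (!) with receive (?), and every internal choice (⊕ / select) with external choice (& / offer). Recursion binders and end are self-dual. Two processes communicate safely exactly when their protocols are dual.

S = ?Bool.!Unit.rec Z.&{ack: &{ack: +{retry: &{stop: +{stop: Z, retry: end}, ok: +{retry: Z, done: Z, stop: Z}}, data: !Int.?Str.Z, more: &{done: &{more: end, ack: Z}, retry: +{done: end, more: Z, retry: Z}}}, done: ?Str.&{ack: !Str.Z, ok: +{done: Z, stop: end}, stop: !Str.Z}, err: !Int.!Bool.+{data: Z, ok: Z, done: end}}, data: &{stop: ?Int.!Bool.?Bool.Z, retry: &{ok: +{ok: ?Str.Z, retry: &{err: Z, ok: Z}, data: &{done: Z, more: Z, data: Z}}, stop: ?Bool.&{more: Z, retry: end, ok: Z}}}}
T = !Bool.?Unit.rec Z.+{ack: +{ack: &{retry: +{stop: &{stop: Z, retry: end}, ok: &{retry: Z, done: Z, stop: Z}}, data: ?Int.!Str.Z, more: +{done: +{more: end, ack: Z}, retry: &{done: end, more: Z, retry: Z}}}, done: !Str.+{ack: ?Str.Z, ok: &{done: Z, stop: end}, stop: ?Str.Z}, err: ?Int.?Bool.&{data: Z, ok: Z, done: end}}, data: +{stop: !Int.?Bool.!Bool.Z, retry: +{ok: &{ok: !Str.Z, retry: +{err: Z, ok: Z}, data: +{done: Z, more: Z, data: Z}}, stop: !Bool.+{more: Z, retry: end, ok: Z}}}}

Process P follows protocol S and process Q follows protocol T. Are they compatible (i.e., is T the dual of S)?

YES

?Bool | !Bool  ok
  !Unit | ?Unit  ok
    rec Z | rec Z  ok (rec unchanged)
      &{ack,data} | +{ack,data}  ok same labels
        • ack:
          &{ack,done,err} | +{ack,done,err}  ok same labels
            • ack:
              +{retry,data,more} | &{retry,data,more}  ok same labels
                • retry:
                  &{stop,ok} | +{stop,ok}  ok same labels
                    • stop:
                      +{stop,retry} | &{stop,retry}  ok same labels
                        • stop:
                          Z | Z  ok
                        • retry:
                          end | end  ok
                    • ok:
                      +{retry,done,stop} | &{retry,done,stop}  ok same labels
                        • retry:
                          Z | Z  ok
                        • done:
                          Z | Z  ok
                        • stop:
                          Z | Z  ok
                • data:
                  !Int | ?Int  ok
                    ?Str | !Str  ok
                      Z | Z  ok
                • more:
                  &{done,retry} | +{done,retry}  ok same labels
                    • done:
                      &{more,ack} | +{more,ack}  ok same labels
                        • more:
                          end | end  ok
                        • ack:
                          Z | Z  ok
                    • retry:
                      +{done,more,retry} | &{done,more,retry}  ok same labels
                        • done:
                          end | end  ok
                        • more:
                          Z | Z  ok
                        • retry:
                          Z | Z  ok
            • done:
              ?Str | !Str  ok
                &{ack,ok,stop} | +{ack,ok,stop}  ok same labels
                  • ack:
                    !Str | ?Str  ok
                      Z | Z  ok
                  • ok:
                    +{done,stop} | &{done,stop}  ok same labels
                      • done:
                        Z | Z  ok
                      • stop:
                        end | end  ok
                  • stop:
                    !Str | ?Str  ok
                      Z | Z  ok
            • err:
              !Int | ?Int  ok
                !Bool | ?Bool  ok
                  +{data,ok,done} | &{data,ok,done}  ok same labels
                    • data:
                      Z | Z  ok
                    • ok:
                      Z | Z  ok
                    • done:
                      end | end  ok
        • data:
          &{stop,retry} | +{stop,retry}  ok same labels
            • stop:
              ?Int | !Int  ok
                !Bool | ?Bool  ok
                  ?Bool | !Bool  ok
                    Z | Z  ok
            • retry:
              &{ok,stop} | +{ok,stop}  ok same labels
                • ok:
                  +{ok,retry,data} | &{ok,retry,data}  ok same labels
                    • ok:
                      ?Str | !Str  ok
                        Z | Z  ok
                    • retry:
                      &{err,ok} | +{err,ok}  ok same labels
                        • err:
                          Z | Z  ok
                        • ok:
                          Z | Z  ok
                    • data:
                      &{done,more,data} | +{done,more,data}  ok same labels
                        • done:
                          Z | Z  ok
                        • more:
                          Z | Z  ok
                        • data:
                          Z | Z  ok
                • stop:
                  ?Bool | !Bool  ok
                    &{more,retry,ok} | +{more,retry,ok}  ok same labels
                      • more:
                        Z | Z  ok
                      • retry:
                        end | end  ok
                      • ok:
                        Z | Z  ok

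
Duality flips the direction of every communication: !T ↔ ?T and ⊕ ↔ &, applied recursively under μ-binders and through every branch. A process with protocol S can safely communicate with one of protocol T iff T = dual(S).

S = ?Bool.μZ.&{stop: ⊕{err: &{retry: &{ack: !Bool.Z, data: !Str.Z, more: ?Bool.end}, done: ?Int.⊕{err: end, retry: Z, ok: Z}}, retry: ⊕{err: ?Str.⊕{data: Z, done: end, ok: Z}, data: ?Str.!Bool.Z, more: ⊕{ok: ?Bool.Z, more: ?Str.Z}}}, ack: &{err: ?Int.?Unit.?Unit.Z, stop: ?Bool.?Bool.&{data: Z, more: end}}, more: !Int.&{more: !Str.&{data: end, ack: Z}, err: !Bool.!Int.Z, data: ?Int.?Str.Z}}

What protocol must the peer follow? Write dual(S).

?Bool = !Bool
  μZ = μZ  (binder kept)
    &{stop,ack,more} = ⊕{stop,ack,more}  (external→internal)
      [stop]
        ⊕{err,retry} = &{err,retry}  (select→offer)
          [err]
            &{retry,done} = ⊕{retry,done}  (external→internal)
              [retry]
                &{ack,data,more} = ⊕{ack,data,more}  (external→internal)
                  [ack]
                    !Bool = ?Bool
                      Z self-dual
                  [data]
                    !Str = ?Str
                      Z self-dual
                  [more]
                    ?Bool = !Bool
                      end self-dual
              [done]
                ?Int = !Int
                  ⊕{err,retry,ok} = &{err,retry,ok}  (select→offer)
                    [err]
                      end self-dual
                    [retry]
                      Z self-dual
                    [ok]
                      Z self-dual
          [retry]
            ⊕{err,data,more} = &{err,data,more}  (select→offer)
              [err]
                ?Str = !Str
                  ⊕{data,done,ok} = &{data,done,ok}  (select→offer)
                    [data]
                      Z self-dual
                    [done]
                      end self-dual
                    [ok]
                      Z self-dual
              [data]
                ?Str = !Str
                  !Bool = ?Bool
                    Z self-dual
              [more]
                ⊕{ok,more} = &{ok,more}  (select→offer)
                  [ok]
                    ?Bool = !Bool
                      Z self-dual
                  [more]
                    ?Str = !Str
                      Z self-dual
      [ack]
        &{err,stop} = ⊕{err,stop}  (external→internal)
          [err]
            ?Int = !Int
              ?Unit = !Unit
                ?Unit = !Unit
                  Z self-dual
          [stop]
            ?Bool = !Bool
              ?Bool = !Bool
                &{data,more} = ⊕{data,more}  (external→internal)
                  [data]
                    Z self-dual
                  [more]
                    end self-dual
      [more]
        !Int = ?Int
          &{more,err,data} = ⊕{more,err,data}  (external→internal)
            [more]
              !Str = ?Str
                &{data,ack} = ⊕{data,ack}  (external→internal)
                  [data]
                    end self-dual
                  [ack]
                    Z self-dual
            [err]
              !Bool = ?Bool
                !Int = ?Int
                  Z self-dual
            [data]
              ?Int = !Int
                ?Str = !Str
                  Z self-dual

!Bool.μZ.⊕{stop: &{err: ⊕{retry: ⊕{ack: ?Bool.Z, data: ?Str.Z, more: !Bool.end}, done: !Int.&{err: end, retry: Z, ok: Z}}, retry: &{err: !Str.&{data: Z, done: end, ok: Z}, data: !Str.?Bool.Z, more: &{ok: !Bool.Z, more: !Str.Z}}}, ack: ⊕{err: !Int.!Unit.!Unit.Z, stop: !Bool.!Bool.⊕{data: Z, more: end}}, more: ?Int.⊕{more: ?Str.⊕{data: end, ack: Z}, err: ?Bool.?Int.Z, data: !Int.!Str.Z}}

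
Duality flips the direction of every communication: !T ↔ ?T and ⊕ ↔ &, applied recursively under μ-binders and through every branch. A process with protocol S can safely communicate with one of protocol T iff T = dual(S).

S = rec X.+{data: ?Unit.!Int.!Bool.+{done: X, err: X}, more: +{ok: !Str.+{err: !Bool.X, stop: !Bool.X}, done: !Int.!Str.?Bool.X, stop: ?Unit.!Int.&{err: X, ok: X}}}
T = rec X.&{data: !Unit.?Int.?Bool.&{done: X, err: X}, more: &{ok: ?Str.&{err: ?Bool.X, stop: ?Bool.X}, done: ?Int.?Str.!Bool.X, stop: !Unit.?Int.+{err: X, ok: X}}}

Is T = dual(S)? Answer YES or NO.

rec X vs rec X  ✓ (rec unchanged)
  +{data,more} vs &{data,more}  ✓ label sets agree
    case data:
      ?Unit vs !Unit  ✓
        !Int vs ?Int  ✓
          !Bool vs ?Bool  ✓
            +{done,err} vs &{done,err}  ✓ label sets agree
              case done:
                X vs X  ✓
              case err:
                X vs X  ✓
    case more:
      +{ok,done,stop} vs &{ok,done,stop}  ✓ label sets agree
        case ok:
          !Str vs ?Str  ✓
            +{err,stop} vs &{err,stop}  ✓ label sets agree
              case err:
                !Bool vs ?Bool  ✓
                  X vs X  ✓
              case stop:
                !Bool vs ?Bool  ✓
                  X vs X  ✓
        case done:
          !Int vs ?Int  ✓
            !Str vs ?Str  ✓
              ?Bool vs !Bool  ✓
                X vs X  ✓
        case stop:
          ?Unit vs !Unit  ✓
            !Int vs ?Int  ✓
              &{err,ok} vs +{err,ok}  ✓ label sets agree
                case err:
                  X vs X  ✓
                case ok:
                  X vs X  ✓

YES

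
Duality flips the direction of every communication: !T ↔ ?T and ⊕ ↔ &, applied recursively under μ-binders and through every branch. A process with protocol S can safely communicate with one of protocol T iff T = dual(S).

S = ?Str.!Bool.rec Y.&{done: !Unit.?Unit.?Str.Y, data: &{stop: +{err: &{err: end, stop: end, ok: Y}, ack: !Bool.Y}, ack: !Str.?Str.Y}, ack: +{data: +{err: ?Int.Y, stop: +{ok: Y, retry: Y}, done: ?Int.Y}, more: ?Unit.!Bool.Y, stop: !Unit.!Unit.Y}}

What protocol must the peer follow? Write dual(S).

!Str.?Bool.rec Y.+{done: ?Unit.!Unit.!Str.Y, data: +{stop: &{err: +{err: end, stop: end, ok: Y}, ack: ?Bool.Y}, ack: ?Str.!Str.Y}, ack: &{data: &{err: !Int.Y, stop: &{ok: Y, retry: Y}, done: !Int.Y}, more: !Unit.?Bool.Y, stop: ?Unit.?Unit.Y}}

?Str = !Str
  !Bool = ?Bool
    rec Y = rec Y  (μ self-dual)
      &{done,data,ack} = +{done,data,ack}  (offer→select)
        [done]
          !Unit = ?Unit
            ?Unit = !Unit
              ?Str = !Str
                Y ↦ Y
        [data]
          &{stop,ack} = +{stop,ack}  (offer→select)
            [stop]
              +{err,ack} = &{err,ack}  (internal→external)
                [err]
                  &{err,stop,ok} = +{err,stop,ok}  (offer→select)
                    [err]
                      end ↦ end
                    [stop]
                      end ↦ end
                    [ok]
                      Y ↦ Y
                [ack]
                  !Bool = ?Bool
                    Y ↦ Y
            [ack]
              !Str = ?Str
                ?Str = !Str
                  Y ↦ Y
        [ack]
          +{data,more,stop} = &{data,more,stop}  (internal→external)
            [data]
              +{err,stop,done} = &{err,stop,done}  (internal→external)
                [err]
                  ?Int = !Int
                    Y ↦ Y
                [stop]
                  +{ok,retry} = &{ok,retry}  (internal→external)
                    [ok]
                      Y ↦ Y
                    [retry]
                      Y ↦ Y
                [done]
                  ?Int = !Int
                    Y ↦ Y
            [more]
              ?Unit = !Unit
                !Bool = ?Bool
                  Y ↦ Y
            [stop]
              !Unit = ?Unit
                !Unit = ?Unit
                  Y ↦ Y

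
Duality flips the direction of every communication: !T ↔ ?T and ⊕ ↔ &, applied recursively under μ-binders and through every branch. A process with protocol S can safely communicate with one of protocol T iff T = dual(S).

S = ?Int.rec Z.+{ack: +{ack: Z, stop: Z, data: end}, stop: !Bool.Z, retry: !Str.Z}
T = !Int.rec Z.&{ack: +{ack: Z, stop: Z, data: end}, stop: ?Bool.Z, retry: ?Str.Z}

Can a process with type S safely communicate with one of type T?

?Int ‖ !Int  match
  rec Z ‖ rec Z  match (rec unchanged)
    +{ack,stop,retry} ‖ &{ack,stop,retry}  match labels match
      [ack]
        +{ack,stop,data} ‖ +{ack,stop,data}  ✗ choice polarity not flipped — not dual

NO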